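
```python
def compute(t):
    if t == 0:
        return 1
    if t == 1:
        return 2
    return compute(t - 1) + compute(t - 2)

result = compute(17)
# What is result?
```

Build up from base cases: compute(0)=1, compute(1)=2, compute(2)=3, compute(3)=5, compute(4)=8, compute(5)=13, compute(6)=21, ..., compute(17)=4181

Answer: 4181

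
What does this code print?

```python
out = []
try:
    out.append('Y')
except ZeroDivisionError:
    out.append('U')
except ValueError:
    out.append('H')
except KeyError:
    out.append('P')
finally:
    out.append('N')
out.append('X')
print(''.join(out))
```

Execution trace: 'Y' (try body, no exception) → 'N' (finally) → 'X' (after the try/except). Output: YNX

Answer: YNX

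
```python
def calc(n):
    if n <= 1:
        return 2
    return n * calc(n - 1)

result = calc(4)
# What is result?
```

calc(4) = 4 * 3 * 2 * 2 = 48

Answer: 48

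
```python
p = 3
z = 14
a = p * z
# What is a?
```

Trace:
`p = 3` → p = 3
`z = 14` → z = 14
`a = p * z` → a = 42
So a = 42

Answer: 42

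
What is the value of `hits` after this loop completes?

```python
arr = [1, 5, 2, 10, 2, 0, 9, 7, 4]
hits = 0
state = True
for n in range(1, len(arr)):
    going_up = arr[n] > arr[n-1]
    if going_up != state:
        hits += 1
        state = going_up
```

Count direction changes in [1, 5, 2, 10, 2, 0, 9, 7, 4]
`hits` takes the values: 0 → 1 → 2 → 3 → 4 → 5

Answer: 5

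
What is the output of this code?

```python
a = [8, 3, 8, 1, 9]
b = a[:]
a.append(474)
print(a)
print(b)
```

Key concept: slice [:] creates copy.
Step by step:
`a = [8, 3, 8, 1, 9]` → a = [8, 3, 8, 1, 9]
`b = a[:]` → b = [8, 3, 8, 1, 9]
`a.append(474)` → a = [8, 3, 8, 1, 9, 474]
`print(a)` → prints [8, 3, 8, 1, 9, 474]
`print(b)` → prints [8, 3, 8, 1, 9]

Answer:
[8, 3, 8, 1, 9, 474]
[8, 3, 8, 1, 9]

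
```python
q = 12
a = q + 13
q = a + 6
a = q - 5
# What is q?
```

Trace:
`q = 12` → q = 12
`a = q + 13` → a = 25
`q = a + 6` → q = 31
`a = q - 5` → a = 26
So q = 31

Answer: 31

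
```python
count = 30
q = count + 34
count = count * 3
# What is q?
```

Trace:
`count = 30` → count = 30
`q = count + 34` → q = 64
`count = count * 3` → count = 90
So q = 64

Answer: 64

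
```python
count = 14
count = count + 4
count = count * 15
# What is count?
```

Trace:
`count = 14` → count = 14
`count = count + 4` → count = 18
`count = count * 15` → count = 270
So count = 270

Answer: 270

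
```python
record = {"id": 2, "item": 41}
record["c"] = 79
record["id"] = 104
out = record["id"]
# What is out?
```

Trace:
`record = {"id": 2, "item": 41}` → record = {'id': 2, 'item': 41}
`record["c"] = 79` → record = {'id': 2, 'item': 41, 'c': 79}
`record["id"] = 104` → record = {'id': 104, 'item': 41, 'c': 79}
`out = record["id"]` → out = 104
So out = 104

Answer: 104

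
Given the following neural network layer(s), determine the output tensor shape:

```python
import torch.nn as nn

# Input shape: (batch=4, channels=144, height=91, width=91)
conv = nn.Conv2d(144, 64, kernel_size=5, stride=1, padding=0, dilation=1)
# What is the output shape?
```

Input: (4, 144, 91, 91) -> Output: (4, 64, 87, 87)

Answer: (4, 64, 87, 87)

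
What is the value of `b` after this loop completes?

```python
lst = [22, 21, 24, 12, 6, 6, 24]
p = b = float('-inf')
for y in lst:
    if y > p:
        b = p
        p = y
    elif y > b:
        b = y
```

Second largest (with repeats) in [22, 21, 24, 12, 6, 6, 24]
`b` takes the values: -inf → 21 → 22 → 24

Answer: 24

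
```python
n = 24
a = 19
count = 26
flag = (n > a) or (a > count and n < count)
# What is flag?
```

Trace:
`n = 24` → n = 24
`a = 19` → a = 19
`count = 26` → count = 26
`flag = (n > a) or (a > count and n < count)` → flag = True
So flag = True

Answer: True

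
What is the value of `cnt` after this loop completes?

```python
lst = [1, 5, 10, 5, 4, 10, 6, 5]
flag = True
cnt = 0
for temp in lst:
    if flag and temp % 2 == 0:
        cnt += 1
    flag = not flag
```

Count even values at even positions
`cnt` takes the values: 0 → 1 → 2 → 3

Answer: 3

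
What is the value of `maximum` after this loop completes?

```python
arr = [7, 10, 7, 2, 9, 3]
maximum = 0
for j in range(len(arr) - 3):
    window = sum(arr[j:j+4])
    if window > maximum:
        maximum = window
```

Max sum of 4-element window in [7, 10, 7, 2, 9, 3]
`maximum` takes the values: 0 → 26 → 28

Answer: 28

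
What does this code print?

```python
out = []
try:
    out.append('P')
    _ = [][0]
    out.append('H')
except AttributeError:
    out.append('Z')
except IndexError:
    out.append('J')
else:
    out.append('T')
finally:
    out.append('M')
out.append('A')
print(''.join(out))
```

Execution trace: 'P' (try body) → 'J' (except IndexError) → 'M' (finally) → 'A' (after the try/except). Output: PJMA

Answer: PJMA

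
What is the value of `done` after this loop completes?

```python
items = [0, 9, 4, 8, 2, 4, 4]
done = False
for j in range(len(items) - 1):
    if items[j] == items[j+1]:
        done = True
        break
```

Check consecutive duplicates in [0, 9, 4, 8, 2, 4, 4]
`done` takes the values: False → True

Answer: True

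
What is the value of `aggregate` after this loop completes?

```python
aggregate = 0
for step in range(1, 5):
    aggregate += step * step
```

Sum of squares 1² to 4² = 30
`aggregate` takes the values: 0 → 1 → 5 → 14 → 30

Answer: 30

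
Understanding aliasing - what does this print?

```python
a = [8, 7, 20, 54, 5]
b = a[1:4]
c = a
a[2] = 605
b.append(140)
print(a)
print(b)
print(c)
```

Key concept: slice vs alias.
Step by step:
`a = [8, 7, 20, 54, 5]` → a = [8, 7, 20, 54, 5]
`b = a[1:4]` → b = [7, 20, 54]
`c = a` → c = [8, 7, 20, 54, 5] (same object as a)
`a[2] = 605` → a = [8, 7, 605, 54, 5] (same object as c); c = [8, 7, 605, 54, 5] (same object as a)
`b.append(140)` → b = [7, 20, 54, 140]
`print(a)` → prints [8, 7, 605, 54, 5]
`print(b)` → prints [7, 20, 54, 140]
`print(c)` → prints [8, 7, 605, 54, 5]

Answer:
[8, 7, 605, 54, 5]
[7, 20, 54, 140]
[8, 7, 605, 54, 5]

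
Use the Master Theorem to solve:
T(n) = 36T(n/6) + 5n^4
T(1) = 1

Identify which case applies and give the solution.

a=36, b=6, f(n)=5n^4. log_6(36) = 2. Since c=4 > 2 and the regularity condition holds (36(n/6)^4 = (36/6^4)n^4 with 36/6^4 < 1), Case 3 applies: T(n) = Θ(f(n)) = O(n^4).

Answer: O(n^4) - Case 3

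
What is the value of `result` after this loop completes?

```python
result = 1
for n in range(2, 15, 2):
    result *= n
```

Product of even numbers 2 to 14
`result` takes the values: 1 → 2 → 8 → 48 → 384 → 3840 → 46080 → 645120

Answer: 645120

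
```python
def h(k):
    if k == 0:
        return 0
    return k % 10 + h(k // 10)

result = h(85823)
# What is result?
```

Sum of digits of 85823: 3 + 2 + 8 + 5 + 8 = 26

Answer: 26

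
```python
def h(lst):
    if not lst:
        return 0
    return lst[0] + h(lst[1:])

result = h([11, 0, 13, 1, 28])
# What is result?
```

11 + 0 + 13 + 1 + 28 + 0 = 53

Answer: 53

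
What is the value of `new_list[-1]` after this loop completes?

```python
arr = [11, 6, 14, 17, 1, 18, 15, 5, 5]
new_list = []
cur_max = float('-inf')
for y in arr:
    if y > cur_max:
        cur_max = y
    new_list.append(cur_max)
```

Running max ends at 18
`new_list` takes the values: [] → [11] → [11, 11] → [11, 11, 14] → [11, 11, 14, 17] → [11, 11, 14, 17, 17] → [11, 11, 14, 17, 17, 18] → [11, 11, 14, 17, 17, 18, 18] → [11, 11, 14, 17, 17, 18, 18, 18] → [11, 11, 14, 17, 17, 18, 18, 18, 18]
So `new_list[-1]` = 18

Answer: 18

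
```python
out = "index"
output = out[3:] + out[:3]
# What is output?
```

Trace:
`out = "index"` → out = 'index'
`output = out[3:] + out[:3]` → output = 'exind'
So output = 'exind'

Answer: 'exind'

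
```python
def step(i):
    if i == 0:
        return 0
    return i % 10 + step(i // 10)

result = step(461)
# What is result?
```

Sum of digits of 461: 1 + 6 + 4 = 11

Answer: 11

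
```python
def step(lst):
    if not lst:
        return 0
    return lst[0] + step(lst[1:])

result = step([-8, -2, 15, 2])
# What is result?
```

(-8) + (-2) + 15 + 2 + 0 = 7

Answer: 7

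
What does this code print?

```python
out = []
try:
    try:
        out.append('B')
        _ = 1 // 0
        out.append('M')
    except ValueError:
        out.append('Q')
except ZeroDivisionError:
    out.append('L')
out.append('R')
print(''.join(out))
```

Execution trace: 'B' (try body) → 'L' (outer except ZeroDivisionError) → 'R' (after the try/except). Output: BLR

Answer: BLR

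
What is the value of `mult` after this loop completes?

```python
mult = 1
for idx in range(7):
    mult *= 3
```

3^7 = 2187
`mult` takes the values: 1 → 3 → 9 → 27 → 81 → 243 → 729 → 2187

Answer: 2187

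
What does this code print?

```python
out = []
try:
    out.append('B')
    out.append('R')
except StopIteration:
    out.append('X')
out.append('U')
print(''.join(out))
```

Execution trace: 'B' (try body) → 'R' (try body, no exception) → 'U' (after the try/except). Output: BRU

Answer: BRU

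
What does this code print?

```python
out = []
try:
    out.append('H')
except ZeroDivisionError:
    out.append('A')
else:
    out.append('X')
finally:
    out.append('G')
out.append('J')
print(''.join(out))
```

Execution trace: 'H' (try body, no exception) → 'X' (else) → 'G' (finally) → 'J' (after the try/except). Output: HXGJ

Answer: HXGJ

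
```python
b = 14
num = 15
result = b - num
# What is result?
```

Trace:
`b = 14` → b = 14
`num = 15` → num = 15
`result = b - num` → result = -1
So result = -1

Answer: -1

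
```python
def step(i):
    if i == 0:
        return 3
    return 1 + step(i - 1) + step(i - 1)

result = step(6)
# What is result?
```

step(i) = 1 + 2·step(i-1), step(0)=3. Closed form: (3+1)·2^6 - 1 = 255.

Answer: 255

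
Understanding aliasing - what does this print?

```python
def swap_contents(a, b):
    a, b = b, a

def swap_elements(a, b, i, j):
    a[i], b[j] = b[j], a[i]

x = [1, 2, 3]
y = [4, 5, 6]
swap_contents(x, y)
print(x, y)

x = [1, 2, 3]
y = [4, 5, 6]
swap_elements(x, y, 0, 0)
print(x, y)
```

Key concept: parameter rebinding vs mutation.
Step by step:
`x = [1, 2, 3]` → x = [1, 2, 3]
`y = [4, 5, 6]` → y = [4, 5, 6]
`swap_contents(x, y)` → no visible change to tracked variables
`print(x, y)` → prints [1, 2, 3] [4, 5, 6]
`x = [1, 2, 3]` → x = [1, 2, 3]
`y = [4, 5, 6]` → y = [4, 5, 6]
`swap_elements(x, y, 0, 0)` → x = [4, 2, 3]; y = [1, 5, 6]
`print(x, y)` → prints [4, 2, 3] [1, 5, 6]

Answer:
[1, 2, 3] [4, 5, 6]
[4, 2, 3] [1, 5, 6]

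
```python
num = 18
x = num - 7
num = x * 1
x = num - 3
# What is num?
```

Trace:
`num = 18` → num = 18
`x = num - 7` → x = 11
`num = x * 1` → num = 11
`x = num - 3` → x = 8
So num = 11

Answer: 11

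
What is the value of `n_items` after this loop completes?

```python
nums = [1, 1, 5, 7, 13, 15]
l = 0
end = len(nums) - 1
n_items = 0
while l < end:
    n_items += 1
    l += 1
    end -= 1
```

Iterations until pointers meet (list length 6)
`n_items` takes the values: 0 → 1 → 2 → 3

Answer: 3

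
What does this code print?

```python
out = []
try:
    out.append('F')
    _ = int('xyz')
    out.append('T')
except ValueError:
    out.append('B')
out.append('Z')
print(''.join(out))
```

Execution trace: 'F' (try body) → 'B' (except ValueError) → 'Z' (after the try/except). Output: FBZ

Answer: FBZ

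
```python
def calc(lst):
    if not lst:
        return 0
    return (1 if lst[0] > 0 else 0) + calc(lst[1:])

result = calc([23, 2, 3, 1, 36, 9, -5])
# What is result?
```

Count of positive elements in [23, 2, 3, 1, 36, 9, -5] = 6

Answer: 6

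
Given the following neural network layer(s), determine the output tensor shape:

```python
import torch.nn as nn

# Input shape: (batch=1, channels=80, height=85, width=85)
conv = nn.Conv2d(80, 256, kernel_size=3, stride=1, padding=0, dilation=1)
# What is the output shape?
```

Input: (1, 80, 85, 85) -> Output: (1, 256, 83, 83)

Answer: (1, 256, 83, 83)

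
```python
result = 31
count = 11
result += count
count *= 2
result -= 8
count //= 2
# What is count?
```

Trace:
`result = 31` → result = 31
`count = 11` → count = 11
`result += count` → result = 42
`count *= 2` → count = 22
`result -= 8` → result = 34
`count //= 2` → count = 11
So count = 11

Answer: 11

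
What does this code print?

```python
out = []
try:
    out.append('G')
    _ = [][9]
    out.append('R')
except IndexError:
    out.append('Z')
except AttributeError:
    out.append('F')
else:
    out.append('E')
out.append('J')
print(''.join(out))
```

Execution trace: 'G' (try body) → 'Z' (except IndexError) → 'J' (after the try/except). Output: GZJ

Answer: GZJ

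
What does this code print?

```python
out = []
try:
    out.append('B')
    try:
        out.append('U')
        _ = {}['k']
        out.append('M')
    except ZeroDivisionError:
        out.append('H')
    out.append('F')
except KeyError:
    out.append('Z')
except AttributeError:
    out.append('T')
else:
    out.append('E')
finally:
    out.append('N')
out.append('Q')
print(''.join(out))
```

Execution trace: 'B' (try body) → 'U' (inner try body) → 'Z' (except KeyError) → 'N' (finally) → 'Q' (after the try/except). Output: BUZNQ

Answer: BUZNQ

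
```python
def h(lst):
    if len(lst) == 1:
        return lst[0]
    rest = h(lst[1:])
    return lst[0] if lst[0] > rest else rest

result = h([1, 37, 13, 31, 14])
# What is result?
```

Recursive max over [1, 37, 13, 31, 14] = 37

Answer: 37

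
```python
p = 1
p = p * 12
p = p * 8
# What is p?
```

Trace:
`p = 1` → p = 1
`p = p * 12` → p = 12
`p = p * 8` → p = 96
So p = 96

Answer: 96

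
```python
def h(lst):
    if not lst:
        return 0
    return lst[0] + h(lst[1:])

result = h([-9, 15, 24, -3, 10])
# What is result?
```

(-9) + 15 + 24 + (-3) + 10 + 0 = 37

Answer: 37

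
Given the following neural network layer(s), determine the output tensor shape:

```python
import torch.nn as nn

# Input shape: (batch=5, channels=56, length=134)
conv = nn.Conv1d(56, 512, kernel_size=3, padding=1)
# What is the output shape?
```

Input: (5, 56, 134) -> Output: (5, 512, 134)

Answer: (5, 512, 134)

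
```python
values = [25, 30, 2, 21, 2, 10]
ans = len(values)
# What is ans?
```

Trace:
`values = [25, 30, 2, 21, 2, 10]` → values = [25, 30, 2, 21, 2, 10]
`ans = len(values)` → ans = 6
So ans = 6

Answer: 6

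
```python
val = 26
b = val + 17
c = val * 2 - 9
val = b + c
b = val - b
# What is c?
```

Trace:
`val = 26` → val = 26
`b = val + 17` → b = 43
`c = val * 2 - 9` → c = 43
`val = b + c` → val = 86
`b = val - b` → b = 43
So c = 43

Answer: 43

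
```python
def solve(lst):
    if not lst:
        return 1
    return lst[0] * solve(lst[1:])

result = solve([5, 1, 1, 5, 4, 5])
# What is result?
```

Product over [5, 1, 1, 5, 4, 5] = 5 * 1 * 1 * 5 * 4 * 5 = 500

Answer: 500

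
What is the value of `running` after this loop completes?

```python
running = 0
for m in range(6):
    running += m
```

Sum of 0 to 5 = 15
`running` takes the values: 0 → 1 → 3 → 6 → 10 → 15

Answer: 15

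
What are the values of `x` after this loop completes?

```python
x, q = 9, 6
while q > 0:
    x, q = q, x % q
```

GCD of 9 and 6
`x` takes the values: 9 → 6 → 3

Answer: 3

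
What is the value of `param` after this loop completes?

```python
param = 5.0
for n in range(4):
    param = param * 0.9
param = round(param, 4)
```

Exponential decay: 5.0 * 0.9^4
`param` takes the values: 5.0 → 4.5 → 4.05 → 3.645 → 3.2805

Answer: 3.2805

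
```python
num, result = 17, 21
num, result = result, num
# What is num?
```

Trace:
`num, result = 17, 21` → num = 17; result = 21
`num, result = result, num` → num = 21; result = 17
So num = 21

Answer: 21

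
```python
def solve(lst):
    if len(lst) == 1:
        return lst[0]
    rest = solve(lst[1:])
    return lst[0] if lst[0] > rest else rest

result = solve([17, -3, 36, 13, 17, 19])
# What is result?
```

Recursive max over [17, -3, 36, 13, 17, 19] = 36

Answer: 36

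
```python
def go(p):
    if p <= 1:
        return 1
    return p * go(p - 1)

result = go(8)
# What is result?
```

go(8) = 8 * 7 * 6 * 5 * 4 * 3 * 2 * 1 = 40320

Answer: 40320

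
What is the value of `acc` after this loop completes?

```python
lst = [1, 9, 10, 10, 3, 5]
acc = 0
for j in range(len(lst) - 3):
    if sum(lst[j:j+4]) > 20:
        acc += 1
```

Count windows with sum > 20
`acc` takes the values: 0 → 1 → 2 → 3

Answer: 3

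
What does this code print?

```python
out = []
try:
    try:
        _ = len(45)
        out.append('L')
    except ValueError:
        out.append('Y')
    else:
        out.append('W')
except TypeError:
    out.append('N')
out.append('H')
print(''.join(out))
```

Execution trace: 'N' (outer except TypeError) → 'H' (after the try/except). Output: NH

Answer: NH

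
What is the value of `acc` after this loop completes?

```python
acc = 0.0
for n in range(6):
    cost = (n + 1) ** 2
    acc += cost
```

Sum of squared losses 1² + 2² + ... + 6²
`acc` takes the values: 0.0 → 1.0 → 5.0 → 14.0 → 30.0 → 55.0 → 91.0

Answer: 91.0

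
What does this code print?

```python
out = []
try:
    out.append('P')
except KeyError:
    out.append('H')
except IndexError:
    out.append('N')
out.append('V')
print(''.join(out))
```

Execution trace: 'P' (try body, no exception) → 'V' (after the try/except). Output: PV

Answer: PV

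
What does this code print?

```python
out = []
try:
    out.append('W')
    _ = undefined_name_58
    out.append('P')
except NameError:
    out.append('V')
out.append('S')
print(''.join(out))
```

Execution trace: 'W' (try body) → 'V' (except NameError) → 'S' (after the try/except). Output: WVS

Answer: WVS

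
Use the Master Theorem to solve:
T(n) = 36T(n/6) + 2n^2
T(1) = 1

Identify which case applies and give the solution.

a=36, b=6, f(n)=2n^2. log_6(36) = 2. Since c=2 = 2, Case 2 applies: T(n) = Θ(n^log_b(a) · log n) = O(n^2 log n).

Answer: O(n^2 log n) - Case 2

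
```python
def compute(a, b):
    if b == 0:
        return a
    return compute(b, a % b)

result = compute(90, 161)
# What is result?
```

compute(90, 161) -> compute(161, 90) -> compute(90, 71) -> compute(71, 19) -> compute(19, 14) -> compute(14, 5) -> compute(5, 4) -> compute(4, 1) -> compute(1, 0) -> 1

Answer: 1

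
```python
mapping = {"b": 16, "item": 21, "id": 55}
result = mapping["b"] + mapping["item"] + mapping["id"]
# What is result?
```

Trace:
`mapping = {"b": 16, "item": 21, "id": 55}` → mapping = {'b': 16, 'item': 21, 'id': 55}
`result = mapping["b"] + mapping["item"] + mapping["id"]` → result = 92
So result = 92

Answer: 92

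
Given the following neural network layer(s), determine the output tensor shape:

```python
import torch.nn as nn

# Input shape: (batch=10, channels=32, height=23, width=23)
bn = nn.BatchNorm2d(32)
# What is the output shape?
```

Input: (10, 32, 23, 23) -> Output: (10, 32, 23, 23)

Answer: (10, 32, 23, 23)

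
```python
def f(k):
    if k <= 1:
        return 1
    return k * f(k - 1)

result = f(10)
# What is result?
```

f(10) = 10 * 9 * 8 * 7 * 6 * 5 * 4 * 3 * 2 * 1 = 3628800

Answer: 3628800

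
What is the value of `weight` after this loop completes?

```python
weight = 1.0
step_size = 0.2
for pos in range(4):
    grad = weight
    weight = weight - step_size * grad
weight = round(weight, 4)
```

Gradient descent: w = 1.0 * (1 - 0.2)^4
`weight` takes the values: 1.0 → 0.8 → 0.64 → 0.512 → 0.4096

Answer: 0.4096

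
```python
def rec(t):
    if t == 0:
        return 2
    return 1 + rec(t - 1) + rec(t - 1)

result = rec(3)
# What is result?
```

rec(t) = 1 + 2·rec(t-1), rec(0)=2. Closed form: (2+1)·2^3 - 1 = 23.

Answer: 23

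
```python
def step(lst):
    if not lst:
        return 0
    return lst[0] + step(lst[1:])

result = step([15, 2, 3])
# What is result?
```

15 + 2 + 3 + 0 = 20

Answer: 20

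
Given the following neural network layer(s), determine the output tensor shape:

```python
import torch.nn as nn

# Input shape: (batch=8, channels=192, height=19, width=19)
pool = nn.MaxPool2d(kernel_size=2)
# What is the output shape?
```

Input: (8, 192, 19, 19) -> Output: (8, 192, 9, 9)

Answer: (8, 192, 9, 9)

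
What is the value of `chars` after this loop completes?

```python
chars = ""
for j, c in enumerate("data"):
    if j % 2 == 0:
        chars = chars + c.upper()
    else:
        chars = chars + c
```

Uppercase even positions in 'data'
`chars` takes the values: "" → "D" → "Da" → "DaT" → "DaTa"

Answer: "DaTa"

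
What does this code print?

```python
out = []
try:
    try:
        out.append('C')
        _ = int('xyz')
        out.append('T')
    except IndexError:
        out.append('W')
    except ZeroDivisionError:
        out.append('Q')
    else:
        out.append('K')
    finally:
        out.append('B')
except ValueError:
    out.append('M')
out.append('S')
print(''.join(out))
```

Execution trace: 'C' (try body) → 'B' (finally) → 'M' (outer except ValueError) → 'S' (after the try/except). Output: CBMS

Answer: CBMS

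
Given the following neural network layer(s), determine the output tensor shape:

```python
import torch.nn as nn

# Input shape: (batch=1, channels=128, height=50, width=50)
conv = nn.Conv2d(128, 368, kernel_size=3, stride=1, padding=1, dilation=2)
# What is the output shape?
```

Input: (1, 128, 50, 50) -> Output: (1, 368, 48, 48)

Answer: (1, 368, 48, 48)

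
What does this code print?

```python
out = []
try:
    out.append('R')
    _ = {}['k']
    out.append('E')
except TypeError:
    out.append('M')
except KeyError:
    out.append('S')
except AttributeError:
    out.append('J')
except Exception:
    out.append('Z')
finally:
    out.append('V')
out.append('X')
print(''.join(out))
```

Execution trace: 'R' (try body) → 'S' (except KeyError) → 'V' (finally) → 'X' (after the try/except). Output: RSVX

Answer: RSVX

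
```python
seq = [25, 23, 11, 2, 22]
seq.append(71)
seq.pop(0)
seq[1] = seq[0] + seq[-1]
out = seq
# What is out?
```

Trace:
`seq = [25, 23, 11, 2, 22]` → seq = [25, 23, 11, 2, 22]
`seq.append(71)` → seq = [25, 23, 11, 2, 22, 71]
`seq.pop(0)` → seq = [23, 11, 2, 22, 71]
`seq[1] = seq[0] + seq[-1]` → seq = [23, 94, 2, 22, 71]
`out = seq` → out = [23, 94, 2, 22, 71]
So out = [23, 94, 2, 22, 71]

Answer: [23, 94, 2, 22, 71]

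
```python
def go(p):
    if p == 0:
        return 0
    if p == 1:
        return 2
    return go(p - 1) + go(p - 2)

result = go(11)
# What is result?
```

Build up from base cases: go(0)=0, go(1)=2, go(2)=2, go(3)=4, go(4)=6, go(5)=10, go(6)=16, ..., go(11)=178

Answer: 178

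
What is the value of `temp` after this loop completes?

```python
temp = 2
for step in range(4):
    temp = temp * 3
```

Multiply by 3, 4 times: 2 * 3^4 = 162
`temp` takes the values: 2 → 6 → 18 → 54 → 162

Answer: 162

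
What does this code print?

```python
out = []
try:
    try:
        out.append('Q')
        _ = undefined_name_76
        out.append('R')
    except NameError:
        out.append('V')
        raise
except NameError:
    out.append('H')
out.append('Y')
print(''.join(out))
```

Execution trace: 'Q' (inner try body) → 'V' (inner except NameError) → 'H' (outer except NameError) → 'Y' (after the try/except). Output: QVHY

Answer: QVHY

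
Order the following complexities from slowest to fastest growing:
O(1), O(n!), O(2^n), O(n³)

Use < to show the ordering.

Ordered by growth rate: O(1) < O(n³) < O(2^n) < O(n!)

Answer: O(1) < O(n³) < O(2^n) < O(n!)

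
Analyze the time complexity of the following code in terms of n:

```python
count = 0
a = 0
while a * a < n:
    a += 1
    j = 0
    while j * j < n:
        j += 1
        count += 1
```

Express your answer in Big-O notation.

Each loop level contributes: √n × √n. Multiplying the contributions gives O(n).

Answer: O(n)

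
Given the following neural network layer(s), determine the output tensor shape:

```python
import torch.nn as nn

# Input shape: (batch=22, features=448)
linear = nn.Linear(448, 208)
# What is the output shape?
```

Input: (22, 448) -> Output: (22, 208)

Answer: (22, 208)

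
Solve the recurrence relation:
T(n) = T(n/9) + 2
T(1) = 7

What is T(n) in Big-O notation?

Each step divides n by 9 and adds 2. After log_9(n) steps we reach T(1)=7. So T(n) = 2·log_9(n) + 7 = O(log n).

Answer: O(log n)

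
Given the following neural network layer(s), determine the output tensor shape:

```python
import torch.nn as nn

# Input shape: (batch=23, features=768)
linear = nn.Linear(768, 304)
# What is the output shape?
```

Input: (23, 768) -> Output: (23, 304)

Answer: (23, 304)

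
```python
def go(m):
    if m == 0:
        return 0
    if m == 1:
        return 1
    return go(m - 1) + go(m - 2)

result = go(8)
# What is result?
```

Build up from base cases: go(0)=0, go(1)=1, go(2)=1, go(3)=2, go(4)=3, go(5)=5, go(6)=8, ..., go(8)=21

Answer: 21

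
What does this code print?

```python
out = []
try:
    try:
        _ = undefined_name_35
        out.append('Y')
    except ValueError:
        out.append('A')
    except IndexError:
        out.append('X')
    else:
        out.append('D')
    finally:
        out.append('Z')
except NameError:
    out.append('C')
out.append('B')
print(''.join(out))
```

Execution trace: 'Z' (finally) → 'C' (outer except NameError) → 'B' (after the try/except). Output: ZCB

Answer: ZCB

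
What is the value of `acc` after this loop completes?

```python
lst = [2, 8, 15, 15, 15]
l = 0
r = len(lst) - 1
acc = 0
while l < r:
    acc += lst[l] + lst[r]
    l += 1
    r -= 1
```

Sum of pairs from ends
`acc` takes the values: 0 → 17 → 40

Answer: 40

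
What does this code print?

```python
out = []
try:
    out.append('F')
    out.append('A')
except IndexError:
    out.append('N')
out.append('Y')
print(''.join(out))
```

Execution trace: 'F' (try body) → 'A' (try body, no exception) → 'Y' (after the try/except). Output: FAY

Answer: FAY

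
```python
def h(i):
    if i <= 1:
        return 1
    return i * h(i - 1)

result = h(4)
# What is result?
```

h(4) = 4 * 3 * 2 * 1 = 24

Answer: 24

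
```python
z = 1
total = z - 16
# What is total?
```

Trace:
`z = 1` → z = 1
`total = z - 16` → total = -15
So total = -15

Answer: -15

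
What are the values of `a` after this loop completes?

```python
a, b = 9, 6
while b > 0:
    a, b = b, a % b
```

GCD of 9 and 6
`a` takes the values: 9 → 6 → 3

Answer: 3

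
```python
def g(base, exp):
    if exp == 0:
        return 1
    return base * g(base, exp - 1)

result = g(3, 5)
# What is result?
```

g(3, 5) = 3 * 3 * 3 * 3 * 3 = 243

Answer: 243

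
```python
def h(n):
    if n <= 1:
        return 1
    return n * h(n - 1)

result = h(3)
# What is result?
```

h(3) = 3 * 2 * 1 = 6

Answer: 6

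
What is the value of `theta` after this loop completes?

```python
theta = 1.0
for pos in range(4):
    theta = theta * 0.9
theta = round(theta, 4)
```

Exponential decay: 1.0 * 0.9^4
`theta` takes the values: 1.0 → 0.9 → 0.81 → 0.729 → 0.6561

Answer: 0.6561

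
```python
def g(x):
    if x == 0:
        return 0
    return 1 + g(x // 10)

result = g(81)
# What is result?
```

Count of digits of 81: 2

Answer: 2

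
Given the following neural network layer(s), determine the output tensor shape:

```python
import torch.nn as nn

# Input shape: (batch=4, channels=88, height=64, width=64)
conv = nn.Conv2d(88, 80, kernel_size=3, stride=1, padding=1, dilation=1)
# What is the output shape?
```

Input: (4, 88, 64, 64) -> Output: (4, 80, 64, 64)

Answer: (4, 80, 64, 64)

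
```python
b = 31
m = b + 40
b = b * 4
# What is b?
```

Trace:
`b = 31` → b = 31
`m = b + 40` → m = 71
`b = b * 4` → b = 124
So b = 124

Answer: 124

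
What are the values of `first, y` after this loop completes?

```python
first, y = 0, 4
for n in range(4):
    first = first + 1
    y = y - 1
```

first goes 0→4, y goes 4→0
`first, y` takes the values: (0, 4) → (1, 4) → (1, 3) → (2, 3) → (2, 2) → (3, 2) → (3, 1) → (4, 1) → (4, 0)

Answer: 4, 0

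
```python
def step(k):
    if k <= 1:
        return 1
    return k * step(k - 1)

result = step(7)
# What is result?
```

step(7) = 7 * 6 * 5 * 4 * 3 * 2 * 1 = 5040

Answer: 5040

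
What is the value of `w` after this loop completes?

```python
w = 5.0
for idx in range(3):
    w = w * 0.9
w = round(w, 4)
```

Exponential decay: 5.0 * 0.9^3
`w` takes the values: 5.0 → 4.5 → 4.05 → 3.645

Answer: 3.645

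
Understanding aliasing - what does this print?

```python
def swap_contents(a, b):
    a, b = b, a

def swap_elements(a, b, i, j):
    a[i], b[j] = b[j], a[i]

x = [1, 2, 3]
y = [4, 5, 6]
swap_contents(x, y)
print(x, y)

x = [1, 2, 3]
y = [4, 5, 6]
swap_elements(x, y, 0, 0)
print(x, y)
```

Key concept: parameter rebinding vs mutation.
Step by step:
`x = [1, 2, 3]` → x = [1, 2, 3]
`y = [4, 5, 6]` → y = [4, 5, 6]
`swap_contents(x, y)` → no visible change to tracked variables
`print(x, y)` → prints [1, 2, 3] [4, 5, 6]
`x = [1, 2, 3]` → x = [1, 2, 3]
`y = [4, 5, 6]` → y = [4, 5, 6]
`swap_elements(x, y, 0, 0)` → x = [4, 2, 3]; y = [1, 5, 6]
`print(x, y)` → prints [4, 2, 3] [1, 5, 6]

Answer:
[1, 2, 3] [4, 5, 6]
[4, 2, 3] [1, 5, 6]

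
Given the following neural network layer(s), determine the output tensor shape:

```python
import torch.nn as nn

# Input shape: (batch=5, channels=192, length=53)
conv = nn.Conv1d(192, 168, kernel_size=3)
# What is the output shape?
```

Input: (5, 192, 53) -> Output: (5, 168, 51)

Answer: (5, 168, 51)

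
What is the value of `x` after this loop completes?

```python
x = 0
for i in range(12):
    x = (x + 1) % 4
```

Increment mod 4, 12 times = 0
`x` takes the values: 0 → 1 → 2 → 3 → 0 → 1 → 2 → 3 → 0 → 1 → 2 → 3 → 0

Answer: 0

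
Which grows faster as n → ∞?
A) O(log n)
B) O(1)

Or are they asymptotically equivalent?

O(log n) vs O(1): Higher order terms dominate.

Answer: A) O(log n) grows faster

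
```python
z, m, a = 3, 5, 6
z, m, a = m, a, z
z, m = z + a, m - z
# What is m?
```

Trace:
`z, m, a = 3, 5, 6` → z = 3; m = 5; a = 6
`z, m, a = m, a, z` → z = 5; m = 6; a = 3
`z, m = z + a, m - z` → z = 8; m = 1
So m = 1

Answer: 1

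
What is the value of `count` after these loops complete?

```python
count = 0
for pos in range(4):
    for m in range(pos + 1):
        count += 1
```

Triangle: 1 + 2 + ... + 4
`count` takes the values: 0 → 1 → 2 → 3 → 4 → 5 → 6 → 7 → 8 → 9 → 10

Answer: 10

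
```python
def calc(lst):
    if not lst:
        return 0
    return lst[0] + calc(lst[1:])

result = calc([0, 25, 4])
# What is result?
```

0 + 25 + 4 + 0 = 29

Answer: 29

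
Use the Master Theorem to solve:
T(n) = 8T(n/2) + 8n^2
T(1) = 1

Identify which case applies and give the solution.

a=8, b=2, f(n)=8n^2. log_2(8) = 3. Since c=2 < 3, Case 1 applies: T(n) = Θ(n^log_b(a)) = O(n^3).

Answer: O(n^3) - Case 1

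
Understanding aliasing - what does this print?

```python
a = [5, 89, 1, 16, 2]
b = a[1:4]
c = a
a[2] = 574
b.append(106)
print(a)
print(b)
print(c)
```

Key concept: slice vs alias.
Step by step:
`a = [5, 89, 1, 16, 2]` → a = [5, 89, 1, 16, 2]
`b = a[1:4]` → b = [89, 1, 16]
`c = a` → c = [5, 89, 1, 16, 2] (same object as a)
`a[2] = 574` → a = [5, 89, 574, 16, 2] (same object as c); c = [5, 89, 574, 16, 2] (same object as a)
`b.append(106)` → b = [89, 1, 16, 106]
`print(a)` → prints [5, 89, 574, 16, 2]
`print(b)` → prints [89, 1, 16, 106]
`print(c)` → prints [5, 89, 574, 16, 2]

Answer:
[5, 89, 574, 16, 2]
[89, 1, 16, 106]
[5, 89, 574, 16, 2]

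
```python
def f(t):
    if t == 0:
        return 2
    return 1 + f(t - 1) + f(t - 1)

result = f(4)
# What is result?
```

f(t) = 1 + 2·f(t-1), f(0)=2. Closed form: (2+1)·2^4 - 1 = 47.

Answer: 47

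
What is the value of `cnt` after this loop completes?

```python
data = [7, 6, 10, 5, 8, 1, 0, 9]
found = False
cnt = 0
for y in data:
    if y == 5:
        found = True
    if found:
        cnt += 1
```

Count elements after first 5 in [7, 6, 10, 5, 8, 1, 0, 9]
`cnt` takes the values: 0 → 1 → 2 → 3 → 4 → 5

Answer: 5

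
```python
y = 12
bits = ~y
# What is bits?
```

Trace:
`y = 12` → y = 12
`bits = ~y` → bits = -13
So bits = -13

Answer: -13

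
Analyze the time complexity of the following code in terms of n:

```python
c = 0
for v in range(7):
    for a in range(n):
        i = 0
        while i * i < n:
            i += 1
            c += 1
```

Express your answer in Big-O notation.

Each loop level contributes: 1 × n × √n. Multiplying the contributions gives O(n√n).

Answer: O(n√n)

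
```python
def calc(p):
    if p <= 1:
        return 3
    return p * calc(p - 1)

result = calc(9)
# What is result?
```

calc(9) = 9 * 8 * 7 * 6 * 5 * 4 * 3 * 2 * 3 = 1088640

Answer: 1088640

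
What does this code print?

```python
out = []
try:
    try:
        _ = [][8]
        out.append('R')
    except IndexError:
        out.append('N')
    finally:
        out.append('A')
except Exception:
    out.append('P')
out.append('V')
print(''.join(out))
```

Execution trace: 'N' (inner except IndexError) → 'A' (inner finally) → 'V' (after the try/except). Output: NAV

Answer: NAV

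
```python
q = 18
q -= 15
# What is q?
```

Trace:
`q = 18` → q = 18
`q -= 15` → q = 3
So q = 3

Answer: 3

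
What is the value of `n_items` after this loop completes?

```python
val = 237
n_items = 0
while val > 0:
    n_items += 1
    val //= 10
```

Count digits by repeated division by 10
`n_items` takes the values: 0 → 1 → 2 → 3

Answer: 3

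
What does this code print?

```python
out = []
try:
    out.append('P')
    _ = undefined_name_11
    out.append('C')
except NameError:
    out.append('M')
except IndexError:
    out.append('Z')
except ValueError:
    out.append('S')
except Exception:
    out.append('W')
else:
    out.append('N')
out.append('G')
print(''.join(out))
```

Execution trace: 'P' (try body) → 'M' (except NameError) → 'G' (after the try/except). Output: PMG

Answer: PMG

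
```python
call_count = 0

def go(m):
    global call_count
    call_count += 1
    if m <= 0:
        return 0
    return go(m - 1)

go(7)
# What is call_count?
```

Linear recursion stepping by 1: 8 calls from m=7 down to ≤0.

Answer: 8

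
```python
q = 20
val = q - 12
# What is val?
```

Trace:
`q = 20` → q = 20
`val = q - 12` → val = 8
So val = 8

Answer: 8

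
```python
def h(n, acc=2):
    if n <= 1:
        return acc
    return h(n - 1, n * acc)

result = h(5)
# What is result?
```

Accumulator trace (n, acc): (5, 2) -> (4, 10) -> (3, 40) -> (2, 120) -> (1, 240) -> return 240

Answer: 240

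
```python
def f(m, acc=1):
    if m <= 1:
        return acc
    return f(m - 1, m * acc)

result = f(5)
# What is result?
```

Accumulator trace (n, acc): (5, 1) -> (4, 5) -> (3, 20) -> (2, 60) -> (1, 120) -> return 120

Answer: 120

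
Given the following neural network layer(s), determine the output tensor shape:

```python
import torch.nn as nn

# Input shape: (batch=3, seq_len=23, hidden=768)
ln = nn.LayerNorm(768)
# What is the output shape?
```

Input: (3, 23, 768) -> Output: (3, 23, 768)

Answer: (3, 23, 768)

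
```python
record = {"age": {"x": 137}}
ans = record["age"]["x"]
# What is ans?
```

Trace:
`record = {"age": {"x": 137}}` → record = {'age': {'x': 137}}
`ans = record["age"]["x"]` → ans = 137
So ans = 137

Answer: 137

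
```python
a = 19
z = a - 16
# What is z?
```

Trace:
`a = 19` → a = 19
`z = a - 16` → z = 3
So z = 3

Answer: 3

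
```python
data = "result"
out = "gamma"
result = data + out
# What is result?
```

Trace:
`data = "result"` → data = 'result'
`out = "gamma"` → out = 'gamma'
`result = data + out` → result = 'resultgamma'
So result = 'resultgamma'

Answer: 'resultgamma'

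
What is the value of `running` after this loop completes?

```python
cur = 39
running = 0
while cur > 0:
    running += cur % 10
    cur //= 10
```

Sum digits of 39
`running` takes the values: 0 → 9 → 12

Answer: 12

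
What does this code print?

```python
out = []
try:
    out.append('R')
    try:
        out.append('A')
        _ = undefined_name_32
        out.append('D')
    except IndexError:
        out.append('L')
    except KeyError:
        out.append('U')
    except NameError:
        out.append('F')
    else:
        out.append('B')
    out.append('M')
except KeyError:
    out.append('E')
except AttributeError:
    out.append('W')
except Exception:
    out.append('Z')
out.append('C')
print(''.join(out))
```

Execution trace: 'R' (try body) → 'A' (inner try body) → 'F' (inner except NameError) → 'M' (try body, no exception) → 'C' (after the try/except). Output: RAFMC

Answer: RAFMC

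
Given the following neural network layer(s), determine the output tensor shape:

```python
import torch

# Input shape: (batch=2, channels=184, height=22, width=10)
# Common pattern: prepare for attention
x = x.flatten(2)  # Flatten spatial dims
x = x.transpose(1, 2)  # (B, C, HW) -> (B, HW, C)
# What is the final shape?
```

Input: (2, 184, 22, 10) -> after flatten(2): (2, 184, 220) -> Output: (2, 220, 184)

Answer: (2, 220, 184)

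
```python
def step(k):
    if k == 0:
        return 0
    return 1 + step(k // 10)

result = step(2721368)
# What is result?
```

Count of digits of 2721368: 7

Answer: 7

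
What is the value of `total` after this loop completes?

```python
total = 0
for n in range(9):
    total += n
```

Sum of 0 to 8 = 36
`total` takes the values: 0 → 1 → 3 → 6 → 10 → 15 → 21 → 28 → 36

Answer: 36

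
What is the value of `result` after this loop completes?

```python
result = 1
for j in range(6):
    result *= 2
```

2^6 = 64
`result` takes the values: 1 → 2 → 4 → 8 → 16 → 32 → 64

Answer: 64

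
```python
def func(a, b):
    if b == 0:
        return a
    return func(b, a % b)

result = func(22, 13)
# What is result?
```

func(22, 13) -> func(13, 9) -> func(9, 4) -> func(4, 1) -> func(1, 0) -> 1

Answer: 1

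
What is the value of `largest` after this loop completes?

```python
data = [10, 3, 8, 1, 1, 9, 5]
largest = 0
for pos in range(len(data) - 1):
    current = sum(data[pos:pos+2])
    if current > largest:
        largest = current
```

Max sum of 2-element window in [10, 3, 8, 1, 1, 9, 5]
`largest` takes the values: 0 → 13 → 14

Answer: 14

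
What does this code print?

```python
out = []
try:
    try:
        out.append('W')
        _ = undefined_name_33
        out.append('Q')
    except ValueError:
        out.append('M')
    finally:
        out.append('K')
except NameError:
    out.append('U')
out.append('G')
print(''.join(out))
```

Execution trace: 'W' (inner try body) → 'K' (inner finally) → 'U' (outer except NameError) → 'G' (after the try/except). Output: WKUG

Answer: WKUG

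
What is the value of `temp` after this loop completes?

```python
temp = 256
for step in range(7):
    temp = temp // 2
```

Halve 7 times: 256 // 2^7 = 2
`temp` takes the values: 256 → 128 → 64 → 32 → 16 → 8 → 4 → 2

Answer: 2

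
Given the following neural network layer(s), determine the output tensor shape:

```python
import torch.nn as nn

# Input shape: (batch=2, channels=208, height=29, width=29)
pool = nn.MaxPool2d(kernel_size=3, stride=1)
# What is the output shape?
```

Input: (2, 208, 29, 29) -> Output: (2, 208, 27, 27)

Answer: (2, 208, 27, 27)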